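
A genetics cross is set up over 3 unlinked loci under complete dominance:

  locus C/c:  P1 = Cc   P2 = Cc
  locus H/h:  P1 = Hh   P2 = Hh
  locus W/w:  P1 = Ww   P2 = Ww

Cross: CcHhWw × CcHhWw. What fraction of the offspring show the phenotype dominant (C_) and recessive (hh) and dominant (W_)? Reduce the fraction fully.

P(C_ hh W_) = 9/64

CcHhWw gametes: CHW×1, CHw×1, ChW×1, Chw×1, cHW×1, cHw×1, chW×1, chw×1
CcHhWw gametes: CHW×1, CHw×1, ChW×1, Chw×1, cHW×1, cHw×1, chW×1, chw×1
CcHhWw×CcHhWw grid (8·8=64): CCHHWW=1 CCHHWw=2 CCHHww=1 CCHhWW=2 CCHhWw=4 CCHhww=2 CChhWW=1 CChhWw=2 CChhww=1 CcHHWW=2 CcHHWw=4 CcHHww=2 CcHhWW=4 CcHhWw=8 CcHhww=4 CchhWW=2 CchhWw=4 Cchhww=2 ccHHWW=1 ccHHWw=2 ccHHww=1 ccHhWW=2 ccHhWw=4 ccHhww=2 cchhWW=1 cchhWw=2 cchhww=1
C_ hh W_ hits 9/64; gcd=1; 9÷1/64÷1 = 9/64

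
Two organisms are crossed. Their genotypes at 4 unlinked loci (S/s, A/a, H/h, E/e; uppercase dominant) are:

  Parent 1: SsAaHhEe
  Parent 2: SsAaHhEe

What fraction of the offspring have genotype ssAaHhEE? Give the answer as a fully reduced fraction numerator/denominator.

P(ssAaHhEE) = 1/64

SsAaHhEe gametes: SAHE×1, SAHe×1, SAhE×1, SAhe×1, SaHE×1, SaHe×1, SahE×1, Sahe×1, sAHE×1, sAHe×1, sAhE×1, sAhe×1, saHE×1, saHe×1, sahE×1, sahe×1
SsAaHhEe gametes: SAHE×1, SAHe×1, SAhE×1, SAhe×1, SaHE×1, SaHe×1, SahE×1, Sahe×1, sAHE×1, sAHe×1, sAhE×1, sAhe×1, saHE×1, saHe×1, sahE×1, sahe×1
SsAaHhEe×SsAaHhEe grid (16·16=256): SSAAHHEE=1 SSAAHHEe=2 SSAAHHee=1 SSAAHhEE=2 SSAAHhEe=4 SSAAHhee=2 SSAAhhEE=1 SSAAhhEe=2 SSAAhhee=1 SSAaHHEE=2 SSAaHHEe=4 SSAaHHee=2 SSAaHhEE=4 SSAaHhEe=8 SSAaHhee=4 SSAahhEE=2 SSAahhEe=4 SSAahhee=2 SSaaHHEE=1 SSaaHHEe=2 SSaaHHee=1 SSaaHhEE=2 SSaaHhEe=4 SSaaHhee=2 SSaahhEE=1 SSaahhEe=2 SSaahhee=1 SsAAHHEE=2 SsAAHHEe=4 SsAAHHee=2 SsAAHhEE=4 SsAAHhEe=8 SsAAHhee=4 SsAAhhEE=2 SsAAhhEe=4 SsAAhhee=2 SsAaHHEE=4 SsAaHHEe=8 SsAaHHee=4 SsAaHhEE=8 SsAaHhEe=16 SsAaHhee=8 SsAahhEE=4 SsAahhEe=8 SsAahhee=4 SsaaHHEE=2 SsaaHHEe=4 SsaaHHee=2 SsaaHhEE=4 SsaaHhEe=8 SsaaHhee=4 SsaahhEE=2 SsaahhEe=4 Ssaahhee=2 ssAAHHEE=1 ssAAHHEe=2 ssAAHHee=1 ssAAHhEE=2 ssAAHhEe=4 ssAAHhee=2 ssAAhhEE=1 ssAAhhEe=2 ssAAhhee=1 ssAaHHEE=2 ssAaHHEe=4 ssAaHHee=2 ssAaHhEE=4 ssAaHhEe=8 ssAaHhee=4 ssAahhEE=2 ssAahhEe=4 ssAahhee=2 ssaaHHEE=1 ssaaHHEe=2 ssaaHHee=1 ssaaHhEE=2 ssaaHhEe=4 ssaaHhee=2 ssaahhEE=1 ssaahhEe=2 ssaahhee=1
ssAaHhEE hits 4/256; gcd=4; 4÷4/256÷4 = 1/64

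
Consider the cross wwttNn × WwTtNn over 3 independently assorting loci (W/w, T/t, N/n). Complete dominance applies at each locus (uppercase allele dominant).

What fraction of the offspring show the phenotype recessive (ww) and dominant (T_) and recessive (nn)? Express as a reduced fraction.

P(ww T_ nn) = 1/16

wwttNn gametes: wtN×4, wtn×4
WwTtNn gametes: WTN×1, WTn×1, WtN×1, Wtn×1, wTN×1, wTn×1, wtN×1, wtn×1
wwttNn×WwTtNn grid (8·8=64): WwTtNN=4 WwTtNn=8 WwTtnn=4 WwttNN=4 WwttNn=8 Wwttnn=4 wwTtNN=4 wwTtNn=8 wwTtnn=4 wwttNN=4 wwttNn=8 wwttnn=4
ww T_ nn hits 4/64; gcd=4; 4÷4/64÷4 = 1/16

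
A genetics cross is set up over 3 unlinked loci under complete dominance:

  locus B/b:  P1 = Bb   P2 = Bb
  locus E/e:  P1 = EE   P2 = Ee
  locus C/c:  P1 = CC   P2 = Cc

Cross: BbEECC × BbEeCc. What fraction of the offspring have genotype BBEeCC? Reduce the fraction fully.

BbEECC gametes: BEC×4, bEC×4
BbEeCc gametes: BEC×1, BEc×1, BeC×1, Bec×1, bEC×1, bEc×1, beC×1, bec×1
BbEECC×BbEeCc grid (8·8=64): BBEECC=4 BBEECc=4 BBEeCC=4 BBEeCc=4 BbEECC=8 BbEECc=8 BbEeCC=8 BbEeCc=8 bbEECC=4 bbEECc=4 bbEeCC=4 bbEeCc=4
BBEeCC hits 4/64; gcd=4; 4÷4/64÷4 = 1/16

P(BBEeCC) = 1/16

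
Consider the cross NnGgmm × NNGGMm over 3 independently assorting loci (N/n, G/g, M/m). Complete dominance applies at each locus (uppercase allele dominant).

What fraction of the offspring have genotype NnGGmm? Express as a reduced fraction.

NnGgmm gametes: NGm×2, Ngm×2, nGm×2, ngm×2
NNGGMm gametes: NGM×4, NGm×4
NnGgmm×NNGGMm grid (8·8=64): NNGGMm=8 NNGGmm=8 NNGgMm=8 NNGgmm=8 NnGGMm=8 NnGGmm=8 NnGgMm=8 NnGgmm=8
NnGGmm hits 8/64; gcd=8; 8÷8/64÷8 = 1/8

P(NnGGmm) = 1/8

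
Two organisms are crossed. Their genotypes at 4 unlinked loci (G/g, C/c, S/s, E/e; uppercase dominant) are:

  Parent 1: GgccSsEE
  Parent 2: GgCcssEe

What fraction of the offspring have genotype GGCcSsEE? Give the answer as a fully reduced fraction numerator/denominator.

GgccSsEE gametes: GcSE×4, GcsE×4, gcSE×4, gcsE×4
GgCcssEe gametes: GCsE×2, GCse×2, GcsE×2, Gcse×2, gCsE×2, gCse×2, gcsE×2, gcse×2
GgccSsEE×GgCcssEe grid (16·16=256): GGCcSsEE=8 GGCcSsEe=8 GGCcssEE=8 GGCcssEe=8 GGccSsEE=8 GGccSsEe=8 GGccssEE=8 GGccssEe=8 GgCcSsEE=16 GgCcSsEe=16 GgCcssEE=16 GgCcssEe=16 GgccSsEE=16 GgccSsEe=16 GgccssEE=16 GgccssEe=16 ggCcSsEE=8 ggCcSsEe=8 ggCcssEE=8 ggCcssEe=8 ggccSsEE=8 ggccSsEe=8 ggccssEE=8 ggccssEe=8
GGCcSsEE hits 8/256; gcd=8; 8÷8/256÷8 = 1/32

P(GGCcSsEE) = 1/32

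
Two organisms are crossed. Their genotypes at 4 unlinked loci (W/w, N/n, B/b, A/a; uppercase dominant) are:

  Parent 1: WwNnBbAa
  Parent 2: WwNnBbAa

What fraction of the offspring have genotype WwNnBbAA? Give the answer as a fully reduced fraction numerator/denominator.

WwNnBbAa gametes: WNBA×1, WNBa×1, WNbA×1, WNba×1, WnBA×1, WnBa×1, WnbA×1, Wnba×1, wNBA×1, wNBa×1, wNbA×1, wNba×1, wnBA×1, wnBa×1, wnbA×1, wnba×1
WwNnBbAa gametes: WNBA×1, WNBa×1, WNbA×1, WNba×1, WnBA×1, WnBa×1, WnbA×1, Wnba×1, wNBA×1, wNBa×1, wNbA×1, wNba×1, wnBA×1, wnBa×1, wnbA×1, wnba×1
WwNnBbAa×WwNnBbAa grid (16·16=256): WWNNBBAA=1 WWNNBBAa=2 WWNNBBaa=1 WWNNBbAA=2 WWNNBbAa=4 WWNNBbaa=2 WWNNbbAA=1 WWNNbbAa=2 WWNNbbaa=1 WWNnBBAA=2 WWNnBBAa=4 WWNnBBaa=2 WWNnBbAA=4 WWNnBbAa=8 WWNnBbaa=4 WWNnbbAA=2 WWNnbbAa=4 WWNnbbaa=2 WWnnBBAA=1 WWnnBBAa=2 WWnnBBaa=1 WWnnBbAA=2 WWnnBbAa=4 WWnnBbaa=2 WWnnbbAA=1 WWnnbbAa=2 WWnnbbaa=1 WwNNBBAA=2 WwNNBBAa=4 WwNNBBaa=2 WwNNBbAA=4 WwNNBbAa=8 WwNNBbaa=4 WwNNbbAA=2 WwNNbbAa=4 WwNNbbaa=2 WwNnBBAA=4 WwNnBBAa=8 WwNnBBaa=4 WwNnBbAA=8 WwNnBbAa=16 WwNnBbaa=8 WwNnbbAA=4 WwNnbbAa=8 WwNnbbaa=4 WwnnBBAA=2 WwnnBBAa=4 WwnnBBaa=2 WwnnBbAA=4 WwnnBbAa=8 WwnnBbaa=4 WwnnbbAA=2 WwnnbbAa=4 Wwnnbbaa=2 wwNNBBAA=1 wwNNBBAa=2 wwNNBBaa=1 wwNNBbAA=2 wwNNBbAa=4 wwNNBbaa=2 wwNNbbAA=1 wwNNbbAa=2 wwNNbbaa=1 wwNnBBAA=2 wwNnBBAa=4 wwNnBBaa=2 wwNnBbAA=4 wwNnBbAa=8 wwNnBbaa=4 wwNnbbAA=2 wwNnbbAa=4 wwNnbbaa=2 wwnnBBAA=1 wwnnBBAa=2 wwnnBBaa=1 wwnnBbAA=2 wwnnBbAa=4 wwnnBbaa=2 wwnnbbAA=1 wwnnbbAa=2 wwnnbbaa=1
WwNnBbAA hits 8/256; gcd=8; 8÷8/256÷8 = 1/32

P(WwNnBbAA) = 1/32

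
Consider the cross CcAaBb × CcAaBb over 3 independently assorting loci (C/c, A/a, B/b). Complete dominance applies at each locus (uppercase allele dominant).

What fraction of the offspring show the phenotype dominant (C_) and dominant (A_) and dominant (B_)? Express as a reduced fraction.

CcAaBb gametes: CAB×1, CAb×1, CaB×1, Cab×1, cAB×1, cAb×1, caB×1, cab×1
CcAaBb gametes: CAB×1, CAb×1, CaB×1, Cab×1, cAB×1, cAb×1, caB×1, cab×1
CcAaBb×CcAaBb grid (8·8=64): CCAABB=1 CCAABb=2 CCAAbb=1 CCAaBB=2 CCAaBb=4 CCAabb=2 CCaaBB=1 CCaaBb=2 CCaabb=1 CcAABB=2 CcAABb=4 CcAAbb=2 CcAaBB=4 CcAaBb=8 CcAabb=4 CcaaBB=2 CcaaBb=4 Ccaabb=2 ccAABB=1 ccAABb=2 ccAAbb=1 ccAaBB=2 ccAaBb=4 ccAabb=2 ccaaBB=1 ccaaBb=2 ccaabb=1
C_ A_ B_ hits 27/64; gcd=1; 27÷1/64÷1 = 27/64

P(C_ A_ B_) = 27/64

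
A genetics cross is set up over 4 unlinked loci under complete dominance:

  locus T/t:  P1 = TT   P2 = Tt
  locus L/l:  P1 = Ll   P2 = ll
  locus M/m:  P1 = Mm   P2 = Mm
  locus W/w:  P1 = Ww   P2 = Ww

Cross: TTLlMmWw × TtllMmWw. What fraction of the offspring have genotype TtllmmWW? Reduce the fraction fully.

P(TtllmmWW) = 1/64

TTLlMmWw gametes: TLMW×2, TLMw×2, TLmW×2, TLmw×2, TlMW×2, TlMw×2, TlmW×2, Tlmw×2
TtllMmWw gametes: TlMW×2, TlMw×2, TlmW×2, Tlmw×2, tlMW×2, tlMw×2, tlmW×2, tlmw×2
TTLlMmWw×TtllMmWw grid (16·16=256): TTLlMMWW=4 TTLlMMWw=8 TTLlMMww=4 TTLlMmWW=8 TTLlMmWw=16 TTLlMmww=8 TTLlmmWW=4 TTLlmmWw=8 TTLlmmww=4 TTllMMWW=4 TTllMMWw=8 TTllMMww=4 TTllMmWW=8 TTllMmWw=16 TTllMmww=8 TTllmmWW=4 TTllmmWw=8 TTllmmww=4 TtLlMMWW=4 TtLlMMWw=8 TtLlMMww=4 TtLlMmWW=8 TtLlMmWw=16 TtLlMmww=8 TtLlmmWW=4 TtLlmmWw=8 TtLlmmww=4 TtllMMWW=4 TtllMMWw=8 TtllMMww=4 TtllMmWW=8 TtllMmWw=16 TtllMmww=8 TtllmmWW=4 TtllmmWw=8 Ttllmmww=4
TtllmmWW hits 4/256; gcd=4; 4÷4/256÷4 = 1/64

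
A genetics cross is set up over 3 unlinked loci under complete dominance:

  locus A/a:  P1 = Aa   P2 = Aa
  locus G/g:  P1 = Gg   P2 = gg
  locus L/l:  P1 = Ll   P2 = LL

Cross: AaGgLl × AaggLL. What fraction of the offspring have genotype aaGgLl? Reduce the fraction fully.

P(aaGgLl) = 1/16

AaGgLl gametes: AGL×1, AGl×1, AgL×1, Agl×1, aGL×1, aGl×1, agL×1, agl×1
AaggLL gametes: AgL×4, agL×4
AaGgLl×AaggLL grid (8·8=64): AAGgLL=4 AAGgLl=4 AAggLL=4 AAggLl=4 AaGgLL=8 AaGgLl=8 AaggLL=8 AaggLl=8 aaGgLL=4 aaGgLl=4 aaggLL=4 aaggLl=4
aaGgLl hits 4/64; gcd=4; 4÷4/64÷4 = 1/16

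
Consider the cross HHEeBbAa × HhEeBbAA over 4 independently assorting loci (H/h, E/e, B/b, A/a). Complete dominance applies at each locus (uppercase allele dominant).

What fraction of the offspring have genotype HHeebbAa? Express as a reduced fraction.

HHEeBbAa gametes: HEBA×2, HEBa×2, HEbA×2, HEba×2, HeBA×2, HeBa×2, HebA×2, Heba×2
HhEeBbAA gametes: HEBA×2, HEbA×2, HeBA×2, HebA×2, hEBA×2, hEbA×2, heBA×2, hebA×2
HHEeBbAa×HhEeBbAA grid (16·16=256): HHEEBBAA=4 HHEEBBAa=4 HHEEBbAA=8 HHEEBbAa=8 HHEEbbAA=4 HHEEbbAa=4 HHEeBBAA=8 HHEeBBAa=8 HHEeBbAA=16 HHEeBbAa=16 HHEebbAA=8 HHEebbAa=8 HHeeBBAA=4 HHeeBBAa=4 HHeeBbAA=8 HHeeBbAa=8 HHeebbAA=4 HHeebbAa=4 HhEEBBAA=4 HhEEBBAa=4 HhEEBbAA=8 HhEEBbAa=8 HhEEbbAA=4 HhEEbbAa=4 HhEeBBAA=8 HhEeBBAa=8 HhEeBbAA=16 HhEeBbAa=16 HhEebbAA=8 HhEebbAa=8 HheeBBAA=4 HheeBBAa=4 HheeBbAA=8 HheeBbAa=8 HheebbAA=4 HheebbAa=4
HHeebbAa hits 4/256; gcd=4; 4÷4/256÷4 = 1/64

P(HHeebbAa) = 1/64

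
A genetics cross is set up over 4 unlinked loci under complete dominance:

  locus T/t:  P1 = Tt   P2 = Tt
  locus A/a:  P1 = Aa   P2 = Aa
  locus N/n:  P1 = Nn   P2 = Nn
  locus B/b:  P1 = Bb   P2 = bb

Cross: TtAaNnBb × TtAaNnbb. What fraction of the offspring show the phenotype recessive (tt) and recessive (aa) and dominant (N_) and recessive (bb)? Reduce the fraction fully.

TtAaNnBb gametes: TANB×1, TANb×1, TAnB×1, TAnb×1, TaNB×1, TaNb×1, TanB×1, Tanb×1, tANB×1, tANb×1, tAnB×1, tAnb×1, taNB×1, taNb×1, tanB×1, tanb×1
TtAaNnbb gametes: TANb×2, TAnb×2, TaNb×2, Tanb×2, tANb×2, tAnb×2, taNb×2, tanb×2
TtAaNnBb×TtAaNnbb grid (16·16=256): TTAANNBb=2 TTAANNbb=2 TTAANnBb=4 TTAANnbb=4 TTAAnnBb=2 TTAAnnbb=2 TTAaNNBb=4 TTAaNNbb=4 TTAaNnBb=8 TTAaNnbb=8 TTAannBb=4 TTAannbb=4 TTaaNNBb=2 TTaaNNbb=2 TTaaNnBb=4 TTaaNnbb=4 TTaannBb=2 TTaannbb=2 TtAANNBb=4 TtAANNbb=4 TtAANnBb=8 TtAANnbb=8 TtAAnnBb=4 TtAAnnbb=4 TtAaNNBb=8 TtAaNNbb=8 TtAaNnBb=16 TtAaNnbb=16 TtAannBb=8 TtAannbb=8 TtaaNNBb=4 TtaaNNbb=4 TtaaNnBb=8 TtaaNnbb=8 TtaannBb=4 Ttaannbb=4 ttAANNBb=2 ttAANNbb=2 ttAANnBb=4 ttAANnbb=4 ttAAnnBb=2 ttAAnnbb=2 ttAaNNBb=4 ttAaNNbb=4 ttAaNnBb=8 ttAaNnbb=8 ttAannBb=4 ttAannbb=4 ttaaNNBb=2 ttaaNNbb=2 ttaaNnBb=4 ttaaNnbb=4 ttaannBb=2 ttaannbb=2
tt aa N_ bb hits 6/256; gcd=2; 6÷2/256÷2 = 3/128

P(tt aa N_ bb) = 3/128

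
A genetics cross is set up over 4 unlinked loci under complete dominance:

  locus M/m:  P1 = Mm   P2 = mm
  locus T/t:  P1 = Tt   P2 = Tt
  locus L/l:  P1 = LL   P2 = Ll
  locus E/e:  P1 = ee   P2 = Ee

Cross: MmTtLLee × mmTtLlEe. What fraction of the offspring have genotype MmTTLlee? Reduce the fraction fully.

MmTtLLee gametes: MTLe×4, MtLe×4, mTLe×4, mtLe×4
mmTtLlEe gametes: mTLE×2, mTLe×2, mTlE×2, mTle×2, mtLE×2, mtLe×2, mtlE×2, mtle×2
MmTtLLee×mmTtLlEe grid (16·16=256): MmTTLLEe=8 MmTTLLee=8 MmTTLlEe=8 MmTTLlee=8 MmTtLLEe=16 MmTtLLee=16 MmTtLlEe=16 MmTtLlee=16 MmttLLEe=8 MmttLLee=8 MmttLlEe=8 MmttLlee=8 mmTTLLEe=8 mmTTLLee=8 mmTTLlEe=8 mmTTLlee=8 mmTtLLEe=16 mmTtLLee=16 mmTtLlEe=16 mmTtLlee=16 mmttLLEe=8 mmttLLee=8 mmttLlEe=8 mmttLlee=8
MmTTLlee hits 8/256; gcd=8; 8÷8/256÷8 = 1/32

P(MmTTLlee) = 1/32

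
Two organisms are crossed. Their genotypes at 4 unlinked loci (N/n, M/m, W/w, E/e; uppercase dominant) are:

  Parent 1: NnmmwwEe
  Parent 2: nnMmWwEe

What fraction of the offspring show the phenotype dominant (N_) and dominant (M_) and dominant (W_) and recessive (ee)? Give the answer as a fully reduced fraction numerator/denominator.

P(N_ M_ W_ ee) = 1/32

NnmmwwEe gametes: NmwE×4, Nmwe×4, nmwE×4, nmwe×4
nnMmWwEe gametes: nMWE×2, nMWe×2, nMwE×2, nMwe×2, nmWE×2, nmWe×2, nmwE×2, nmwe×2
NnmmwwEe×nnMmWwEe grid (16·16=256): NnMmWwEE=8 NnMmWwEe=16 NnMmWwee=8 NnMmwwEE=8 NnMmwwEe=16 NnMmwwee=8 NnmmWwEE=8 NnmmWwEe=16 NnmmWwee=8 NnmmwwEE=8 NnmmwwEe=16 Nnmmwwee=8 nnMmWwEE=8 nnMmWwEe=16 nnMmWwee=8 nnMmwwEE=8 nnMmwwEe=16 nnMmwwee=8 nnmmWwEE=8 nnmmWwEe=16 nnmmWwee=8 nnmmwwEE=8 nnmmwwEe=16 nnmmwwee=8
N_ M_ W_ ee hits 8/256; gcd=8; 8÷8/256÷8 = 1/32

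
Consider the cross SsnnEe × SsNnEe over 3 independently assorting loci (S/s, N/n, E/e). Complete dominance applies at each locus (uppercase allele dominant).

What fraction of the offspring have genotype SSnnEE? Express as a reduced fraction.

P(SSnnEE) = 1/32

SsnnEe gametes: SnE×2, Sne×2, snE×2, sne×2
SsNnEe gametes: SNE×1, SNe×1, SnE×1, Sne×1, sNE×1, sNe×1, snE×1, sne×1
SsnnEe×SsNnEe grid (8·8=64): SSNnEE=2 SSNnEe=4 SSNnee=2 SSnnEE=2 SSnnEe=4 SSnnee=2 SsNnEE=4 SsNnEe=8 SsNnee=4 SsnnEE=4 SsnnEe=8 Ssnnee=4 ssNnEE=2 ssNnEe=4 ssNnee=2 ssnnEE=2 ssnnEe=4 ssnnee=2
SSnnEE hits 2/64; gcd=2; 2÷2/64÷2 = 1/32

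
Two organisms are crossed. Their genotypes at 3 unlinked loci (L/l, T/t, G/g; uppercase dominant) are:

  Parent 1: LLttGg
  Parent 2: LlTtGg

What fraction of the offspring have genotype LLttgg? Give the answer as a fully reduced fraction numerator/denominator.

LLttGg gametes: LtG×4, Ltg×4
LlTtGg gametes: LTG×1, LTg×1, LtG×1, Ltg×1, lTG×1, lTg×1, ltG×1, ltg×1
LLttGg×LlTtGg grid (8·8=64): LLTtGG=4 LLTtGg=8 LLTtgg=4 LLttGG=4 LLttGg=8 LLttgg=4 LlTtGG=4 LlTtGg=8 LlTtgg=4 LlttGG=4 LlttGg=8 Llttgg=4
LLttgg hits 4/64; gcd=4; 4÷4/64÷4 = 1/16

P(LLttgg) = 1/16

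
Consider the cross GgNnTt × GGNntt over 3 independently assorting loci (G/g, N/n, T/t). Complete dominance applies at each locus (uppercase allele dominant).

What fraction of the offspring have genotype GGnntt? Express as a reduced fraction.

P(GGnntt) = 1/16

GgNnTt gametes: GNT×1, GNt×1, GnT×1, Gnt×1, gNT×1, gNt×1, gnT×1, gnt×1
GGNntt gametes: GNt×4, Gnt×4
GgNnTt×GGNntt grid (8·8=64): GGNNTt=4 GGNNtt=4 GGNnTt=8 GGNntt=8 GGnnTt=4 GGnntt=4 GgNNTt=4 GgNNtt=4 GgNnTt=8 GgNntt=8 GgnnTt=4 Ggnntt=4
GGnntt hits 4/64; gcd=4; 4÷4/64÷4 = 1/16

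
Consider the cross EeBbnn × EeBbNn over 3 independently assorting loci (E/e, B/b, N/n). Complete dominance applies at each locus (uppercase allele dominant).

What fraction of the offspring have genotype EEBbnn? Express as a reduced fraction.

P(EEBbnn) = 1/16

EeBbnn gametes: EBn×2, Ebn×2, eBn×2, ebn×2
EeBbNn gametes: EBN×1, EBn×1, EbN×1, Ebn×1, eBN×1, eBn×1, ebN×1, ebn×1
EeBbnn×EeBbNn grid (8·8=64): EEBBNn=2 EEBBnn=2 EEBbNn=4 EEBbnn=4 EEbbNn=2 EEbbnn=2 EeBBNn=4 EeBBnn=4 EeBbNn=8 EeBbnn=8 EebbNn=4 Eebbnn=4 eeBBNn=2 eeBBnn=2 eeBbNn=4 eeBbnn=4 eebbNn=2 eebbnn=2
EEBbnn hits 4/64; gcd=4; 4÷4/64÷4 = 1/16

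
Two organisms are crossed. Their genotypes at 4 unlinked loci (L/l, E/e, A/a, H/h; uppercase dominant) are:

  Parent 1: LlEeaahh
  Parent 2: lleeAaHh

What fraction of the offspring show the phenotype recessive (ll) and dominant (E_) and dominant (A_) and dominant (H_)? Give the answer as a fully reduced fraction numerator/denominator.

P(ll E_ A_ H_) = 1/16

LlEeaahh gametes: LEah×4, Leah×4, lEah×4, leah×4
lleeAaHh gametes: leAH×4, leAh×4, leaH×4, leah×4
LlEeaahh×lleeAaHh grid (16·16=256): LlEeAaHh=16 LlEeAahh=16 LlEeaaHh=16 LlEeaahh=16 LleeAaHh=16 LleeAahh=16 LleeaaHh=16 Lleeaahh=16 llEeAaHh=16 llEeAahh=16 llEeaaHh=16 llEeaahh=16 lleeAaHh=16 lleeAahh=16 lleeaaHh=16 lleeaahh=16
ll E_ A_ H_ hits 16/256; gcd=16; 16÷16/256÷16 = 1/16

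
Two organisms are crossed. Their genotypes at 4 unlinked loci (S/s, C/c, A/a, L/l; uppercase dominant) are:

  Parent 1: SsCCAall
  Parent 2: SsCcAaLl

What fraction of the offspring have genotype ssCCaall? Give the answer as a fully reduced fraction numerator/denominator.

P(ssCCaall) = 1/64

SsCCAall gametes: SCAl×4, SCal×4, sCAl×4, sCal×4
SsCcAaLl gametes: SCAL×1, SCAl×1, SCaL×1, SCal×1, ScAL×1, ScAl×1, ScaL×1, Scal×1, sCAL×1, sCAl×1, sCaL×1, sCal×1, scAL×1, scAl×1, scaL×1, scal×1
SsCCAall×SsCcAaLl grid (16·16=256): SSCCAALl=4 SSCCAAll=4 SSCCAaLl=8 SSCCAall=8 SSCCaaLl=4 SSCCaall=4 SSCcAALl=4 SSCcAAll=4 SSCcAaLl=8 SSCcAall=8 SSCcaaLl=4 SSCcaall=4 SsCCAALl=8 SsCCAAll=8 SsCCAaLl=16 SsCCAall=16 SsCCaaLl=8 SsCCaall=8 SsCcAALl=8 SsCcAAll=8 SsCcAaLl=16 SsCcAall=16 SsCcaaLl=8 SsCcaall=8 ssCCAALl=4 ssCCAAll=4 ssCCAaLl=8 ssCCAall=8 ssCCaaLl=4 ssCCaall=4 ssCcAALl=4 ssCcAAll=4 ssCcAaLl=8 ssCcAall=8 ssCcaaLl=4 ssCcaall=4
ssCCaall hits 4/256; gcd=4; 4÷4/256÷4 = 1/64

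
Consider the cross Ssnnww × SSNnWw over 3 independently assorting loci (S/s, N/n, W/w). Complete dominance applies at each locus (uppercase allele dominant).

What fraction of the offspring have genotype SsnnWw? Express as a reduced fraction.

P(SsnnWw) = 1/8

Ssnnww gametes: Snw×4, snw×4
SSNnWw gametes: SNW×2, SNw×2, SnW×2, Snw×2
Ssnnww×SSNnWw grid (8·8=64): SSNnWw=8 SSNnww=8 SSnnWw=8 SSnnww=8 SsNnWw=8 SsNnww=8 SsnnWw=8 Ssnnww=8
SsnnWw hits 8/64; gcd=8; 8÷8/64÷8 = 1/8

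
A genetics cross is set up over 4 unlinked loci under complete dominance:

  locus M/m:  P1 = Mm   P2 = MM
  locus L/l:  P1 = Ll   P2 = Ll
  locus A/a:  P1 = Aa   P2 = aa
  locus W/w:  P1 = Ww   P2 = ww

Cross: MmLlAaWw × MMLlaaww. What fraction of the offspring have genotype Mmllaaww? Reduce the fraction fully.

P(Mmllaaww) = 1/32

MmLlAaWw gametes: MLAW×1, MLAw×1, MLaW×1, MLaw×1, MlAW×1, MlAw×1, MlaW×1, Mlaw×1, mLAW×1, mLAw×1, mLaW×1, mLaw×1, mlAW×1, mlAw×1, mlaW×1, mlaw×1
MMLlaaww gametes: MLaw×8, Mlaw×8
MmLlAaWw×MMLlaaww grid (16·16=256): MMLLAaWw=8 MMLLAaww=8 MMLLaaWw=8 MMLLaaww=8 MMLlAaWw=16 MMLlAaww=16 MMLlaaWw=16 MMLlaaww=16 MMllAaWw=8 MMllAaww=8 MMllaaWw=8 MMllaaww=8 MmLLAaWw=8 MmLLAaww=8 MmLLaaWw=8 MmLLaaww=8 MmLlAaWw=16 MmLlAaww=16 MmLlaaWw=16 MmLlaaww=16 MmllAaWw=8 MmllAaww=8 MmllaaWw=8 Mmllaaww=8
Mmllaaww hits 8/256; gcd=8; 8÷8/256÷8 = 1/32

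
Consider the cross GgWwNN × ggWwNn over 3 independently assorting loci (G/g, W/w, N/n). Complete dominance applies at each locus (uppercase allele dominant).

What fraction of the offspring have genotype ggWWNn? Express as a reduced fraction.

GgWwNN gametes: GWN×2, GwN×2, gWN×2, gwN×2
ggWwNn gametes: gWN×2, gWn×2, gwN×2, gwn×2
GgWwNN×ggWwNn grid (8·8=64): GgWWNN=4 GgWWNn=4 GgWwNN=8 GgWwNn=8 GgwwNN=4 GgwwNn=4 ggWWNN=4 ggWWNn=4 ggWwNN=8 ggWwNn=8 ggwwNN=4 ggwwNn=4
ggWWNn hits 4/64; gcd=4; 4÷4/64÷4 = 1/16

P(ggWWNn) = 1/16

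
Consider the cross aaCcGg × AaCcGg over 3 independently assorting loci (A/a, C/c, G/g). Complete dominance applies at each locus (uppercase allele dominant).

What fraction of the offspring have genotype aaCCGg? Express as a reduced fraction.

aaCcGg gametes: aCG×2, aCg×2, acG×2, acg×2
AaCcGg gametes: ACG×1, ACg×1, AcG×1, Acg×1, aCG×1, aCg×1, acG×1, acg×1
aaCcGg×AaCcGg grid (8·8=64): AaCCGG=2 AaCCGg=4 AaCCgg=2 AaCcGG=4 AaCcGg=8 AaCcgg=4 AaccGG=2 AaccGg=4 Aaccgg=2 aaCCGG=2 aaCCGg=4 aaCCgg=2 aaCcGG=4 aaCcGg=8 aaCcgg=4 aaccGG=2 aaccGg=4 aaccgg=2
aaCCGg hits 4/64; gcd=4; 4÷4/64÷4 = 1/16

P(aaCCGg) = 1/16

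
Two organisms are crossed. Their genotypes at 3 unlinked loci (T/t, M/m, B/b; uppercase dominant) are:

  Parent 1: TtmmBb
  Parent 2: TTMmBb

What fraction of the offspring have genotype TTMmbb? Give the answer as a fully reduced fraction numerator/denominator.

TtmmBb gametes: TmB×2, Tmb×2, tmB×2, tmb×2
TTMmBb gametes: TMB×2, TMb×2, TmB×2, Tmb×2
TtmmBb×TTMmBb grid (8·8=64): TTMmBB=4 TTMmBb=8 TTMmbb=4 TTmmBB=4 TTmmBb=8 TTmmbb=4 TtMmBB=4 TtMmBb=8 TtMmbb=4 TtmmBB=4 TtmmBb=8 Ttmmbb=4
TTMmbb hits 4/64; gcd=4; 4÷4/64÷4 = 1/16

P(TTMmbb) = 1/16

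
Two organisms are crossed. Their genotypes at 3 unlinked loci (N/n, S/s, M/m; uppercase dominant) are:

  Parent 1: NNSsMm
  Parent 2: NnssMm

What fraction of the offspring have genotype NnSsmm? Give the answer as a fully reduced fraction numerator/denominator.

NNSsMm gametes: NSM×2, NSm×2, NsM×2, Nsm×2
NnssMm gametes: NsM×2, Nsm×2, nsM×2, nsm×2
NNSsMm×NnssMm grid (8·8=64): NNSsMM=4 NNSsMm=8 NNSsmm=4 NNssMM=4 NNssMm=8 NNssmm=4 NnSsMM=4 NnSsMm=8 NnSsmm=4 NnssMM=4 NnssMm=8 Nnssmm=4
NnSsmm hits 4/64; gcd=4; 4÷4/64÷4 = 1/16

P(NnSsmm) = 1/16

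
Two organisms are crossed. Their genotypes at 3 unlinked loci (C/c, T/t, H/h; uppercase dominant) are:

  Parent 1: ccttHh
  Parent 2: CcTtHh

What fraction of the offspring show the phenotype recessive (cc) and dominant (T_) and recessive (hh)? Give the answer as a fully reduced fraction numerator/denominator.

ccttHh gametes: ctH×4, cth×4
CcTtHh gametes: CTH×1, CTh×1, CtH×1, Cth×1, cTH×1, cTh×1, ctH×1, cth×1
ccttHh×CcTtHh grid (8·8=64): CcTtHH=4 CcTtHh=8 CcTthh=4 CcttHH=4 CcttHh=8 Cctthh=4 ccTtHH=4 ccTtHh=8 ccTthh=4 ccttHH=4 ccttHh=8 cctthh=4
cc T_ hh hits 4/64; gcd=4; 4÷4/64÷4 = 1/16

P(cc T_ hh) = 1/16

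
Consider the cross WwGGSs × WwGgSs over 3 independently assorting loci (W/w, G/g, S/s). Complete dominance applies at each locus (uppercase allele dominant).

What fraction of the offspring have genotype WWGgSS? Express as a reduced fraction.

P(WWGgSS) = 1/32

WwGGSs gametes: WGS×2, WGs×2, wGS×2, wGs×2
WwGgSs gametes: WGS×1, WGs×1, WgS×1, Wgs×1, wGS×1, wGs×1, wgS×1, wgs×1
WwGGSs×WwGgSs grid (8·8=64): WWGGSS=2 WWGGSs=4 WWGGss=2 WWGgSS=2 WWGgSs=4 WWGgss=2 WwGGSS=4 WwGGSs=8 WwGGss=4 WwGgSS=4 WwGgSs=8 WwGgss=4 wwGGSS=2 wwGGSs=4 wwGGss=2 wwGgSS=2 wwGgSs=4 wwGgss=2
WWGgSS hits 2/64; gcd=2; 2÷2/64÷2 = 1/32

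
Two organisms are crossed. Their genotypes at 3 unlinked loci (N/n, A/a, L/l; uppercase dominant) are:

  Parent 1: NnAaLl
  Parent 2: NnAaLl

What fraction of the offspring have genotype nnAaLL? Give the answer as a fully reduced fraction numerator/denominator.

NnAaLl gametes: NAL×1, NAl×1, NaL×1, Nal×1, nAL×1, nAl×1, naL×1, nal×1
NnAaLl gametes: NAL×1, NAl×1, NaL×1, Nal×1, nAL×1, nAl×1, naL×1, nal×1
NnAaLl×NnAaLl grid (8·8=64): NNAALL=1 NNAALl=2 NNAAll=1 NNAaLL=2 NNAaLl=4 NNAall=2 NNaaLL=1 NNaaLl=2 NNaall=1 NnAALL=2 NnAALl=4 NnAAll=2 NnAaLL=4 NnAaLl=8 NnAall=4 NnaaLL=2 NnaaLl=4 Nnaall=2 nnAALL=1 nnAALl=2 nnAAll=1 nnAaLL=2 nnAaLl=4 nnAall=2 nnaaLL=1 nnaaLl=2 nnaall=1
nnAaLL hits 2/64; gcd=2; 2÷2/64÷2 = 1/32

P(nnAaLL) = 1/32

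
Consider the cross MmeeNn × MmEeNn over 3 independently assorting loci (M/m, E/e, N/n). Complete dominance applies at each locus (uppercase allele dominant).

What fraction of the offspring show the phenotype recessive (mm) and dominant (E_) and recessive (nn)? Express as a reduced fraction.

MmeeNn gametes: MeN×2, Men×2, meN×2, men×2
MmEeNn gametes: MEN×1, MEn×1, MeN×1, Men×1, mEN×1, mEn×1, meN×1, men×1
MmeeNn×MmEeNn grid (8·8=64): MMEeNN=2 MMEeNn=4 MMEenn=2 MMeeNN=2 MMeeNn=4 MMeenn=2 MmEeNN=4 MmEeNn=8 MmEenn=4 MmeeNN=4 MmeeNn=8 Mmeenn=4 mmEeNN=2 mmEeNn=4 mmEenn=2 mmeeNN=2 mmeeNn=4 mmeenn=2
mm E_ nn hits 2/64; gcd=2; 2÷2/64÷2 = 1/32

P(mm E_ nn) = 1/32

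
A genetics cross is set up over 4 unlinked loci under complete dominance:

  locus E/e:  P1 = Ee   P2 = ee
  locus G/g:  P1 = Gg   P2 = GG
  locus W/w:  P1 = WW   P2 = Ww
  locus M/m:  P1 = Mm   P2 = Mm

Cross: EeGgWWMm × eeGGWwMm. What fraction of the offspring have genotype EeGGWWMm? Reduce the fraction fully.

EeGgWWMm gametes: EGWM×2, EGWm×2, EgWM×2, EgWm×2, eGWM×2, eGWm×2, egWM×2, egWm×2
eeGGWwMm gametes: eGWM×4, eGWm×4, eGwM×4, eGwm×4
EeGgWWMm×eeGGWwMm grid (16·16=256): EeGGWWMM=8 EeGGWWMm=16 EeGGWWmm=8 EeGGWwMM=8 EeGGWwMm=16 EeGGWwmm=8 EeGgWWMM=8 EeGgWWMm=16 EeGgWWmm=8 EeGgWwMM=8 EeGgWwMm=16 EeGgWwmm=8 eeGGWWMM=8 eeGGWWMm=16 eeGGWWmm=8 eeGGWwMM=8 eeGGWwMm=16 eeGGWwmm=8 eeGgWWMM=8 eeGgWWMm=16 eeGgWWmm=8 eeGgWwMM=8 eeGgWwMm=16 eeGgWwmm=8
EeGGWWMm hits 16/256; gcd=16; 16÷16/256÷16 = 1/16

P(EeGGWWMm) = 1/16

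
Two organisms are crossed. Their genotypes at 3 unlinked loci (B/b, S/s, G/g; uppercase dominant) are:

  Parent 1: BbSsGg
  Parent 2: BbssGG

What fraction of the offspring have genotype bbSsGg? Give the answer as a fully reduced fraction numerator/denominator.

P(bbSsGg) = 1/16

BbSsGg gametes: BSG×1, BSg×1, BsG×1, Bsg×1, bSG×1, bSg×1, bsG×1, bsg×1
BbssGG gametes: BsG×4, bsG×4
BbSsGg×BbssGG grid (8·8=64): BBSsGG=4 BBSsGg=4 BBssGG=4 BBssGg=4 BbSsGG=8 BbSsGg=8 BbssGG=8 BbssGg=8 bbSsGG=4 bbSsGg=4 bbssGG=4 bbssGg=4
bbSsGg hits 4/64; gcd=4; 4÷4/64÷4 = 1/16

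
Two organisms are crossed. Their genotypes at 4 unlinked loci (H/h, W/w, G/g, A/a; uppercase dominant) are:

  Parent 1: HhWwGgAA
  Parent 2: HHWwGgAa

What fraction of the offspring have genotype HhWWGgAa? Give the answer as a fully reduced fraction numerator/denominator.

P(HhWWGgAa) = 1/32

HhWwGgAA gametes: HWGA×2, HWgA×2, HwGA×2, HwgA×2, hWGA×2, hWgA×2, hwGA×2, hwgA×2
HHWwGgAa gametes: HWGA×2, HWGa×2, HWgA×2, HWga×2, HwGA×2, HwGa×2, HwgA×2, Hwga×2
HhWwGgAA×HHWwGgAa grid (16·16=256): HHWWGGAA=4 HHWWGGAa=4 HHWWGgAA=8 HHWWGgAa=8 HHWWggAA=4 HHWWggAa=4 HHWwGGAA=8 HHWwGGAa=8 HHWwGgAA=16 HHWwGgAa=16 HHWwggAA=8 HHWwggAa=8 HHwwGGAA=4 HHwwGGAa=4 HHwwGgAA=8 HHwwGgAa=8 HHwwggAA=4 HHwwggAa=4 HhWWGGAA=4 HhWWGGAa=4 HhWWGgAA=8 HhWWGgAa=8 HhWWggAA=4 HhWWggAa=4 HhWwGGAA=8 HhWwGGAa=8 HhWwGgAA=16 HhWwGgAa=16 HhWwggAA=8 HhWwggAa=8 HhwwGGAA=4 HhwwGGAa=4 HhwwGgAA=8 HhwwGgAa=8 HhwwggAA=4 HhwwggAa=4
HhWWGgAa hits 8/256; gcd=8; 8÷8/256÷8 = 1/32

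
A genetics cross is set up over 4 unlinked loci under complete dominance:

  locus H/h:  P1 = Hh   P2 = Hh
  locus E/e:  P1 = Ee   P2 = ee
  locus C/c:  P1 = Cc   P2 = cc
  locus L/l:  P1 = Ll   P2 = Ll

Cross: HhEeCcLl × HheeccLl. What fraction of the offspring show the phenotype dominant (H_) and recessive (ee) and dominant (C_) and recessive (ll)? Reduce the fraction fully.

P(H_ ee C_ ll) = 3/64

HhEeCcLl gametes: HECL×1, HECl×1, HEcL×1, HEcl×1, HeCL×1, HeCl×1, HecL×1, Hecl×1, hECL×1, hECl×1, hEcL×1, hEcl×1, heCL×1, heCl×1, hecL×1, hecl×1
HheeccLl gametes: HecL×4, Hecl×4, hecL×4, hecl×4
HhEeCcLl×HheeccLl grid (16·16=256): HHEeCcLL=4 HHEeCcLl=8 HHEeCcll=4 HHEeccLL=4 HHEeccLl=8 HHEeccll=4 HHeeCcLL=4 HHeeCcLl=8 HHeeCcll=4 HHeeccLL=4 HHeeccLl=8 HHeeccll=4 HhEeCcLL=8 HhEeCcLl=16 HhEeCcll=8 HhEeccLL=8 HhEeccLl=16 HhEeccll=8 HheeCcLL=8 HheeCcLl=16 HheeCcll=8 HheeccLL=8 HheeccLl=16 Hheeccll=8 hhEeCcLL=4 hhEeCcLl=8 hhEeCcll=4 hhEeccLL=4 hhEeccLl=8 hhEeccll=4 hheeCcLL=4 hheeCcLl=8 hheeCcll=4 hheeccLL=4 hheeccLl=8 hheeccll=4
H_ ee C_ ll hits 12/256; gcd=4; 12÷4/256÷4 = 3/64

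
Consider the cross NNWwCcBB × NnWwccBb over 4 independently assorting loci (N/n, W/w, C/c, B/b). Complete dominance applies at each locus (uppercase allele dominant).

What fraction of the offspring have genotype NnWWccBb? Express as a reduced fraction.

NNWwCcBB gametes: NWCB×4, NWcB×4, NwCB×4, NwcB×4
NnWwccBb gametes: NWcB×2, NWcb×2, NwcB×2, Nwcb×2, nWcB×2, nWcb×2, nwcB×2, nwcb×2
NNWwCcBB×NnWwccBb grid (16·16=256): NNWWCcBB=8 NNWWCcBb=8 NNWWccBB=8 NNWWccBb=8 NNWwCcBB=16 NNWwCcBb=16 NNWwccBB=16 NNWwccBb=16 NNwwCcBB=8 NNwwCcBb=8 NNwwccBB=8 NNwwccBb=8 NnWWCcBB=8 NnWWCcBb=8 NnWWccBB=8 NnWWccBb=8 NnWwCcBB=16 NnWwCcBb=16 NnWwccBB=16 NnWwccBb=16 NnwwCcBB=8 NnwwCcBb=8 NnwwccBB=8 NnwwccBb=8
NnWWccBb hits 8/256; gcd=8; 8÷8/256÷8 = 1/32

P(NnWWccBb) = 1/32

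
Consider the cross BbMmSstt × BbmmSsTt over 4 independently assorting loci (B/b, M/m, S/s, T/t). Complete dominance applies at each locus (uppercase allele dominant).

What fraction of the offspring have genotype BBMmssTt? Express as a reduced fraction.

P(BBMmssTt) = 1/64

BbMmSstt gametes: BMSt×2, BMst×2, BmSt×2, Bmst×2, bMSt×2, bMst×2, bmSt×2, bmst×2
BbmmSsTt gametes: BmST×2, BmSt×2, BmsT×2, Bmst×2, bmST×2, bmSt×2, bmsT×2, bmst×2
BbMmSstt×BbmmSsTt grid (16·16=256): BBMmSSTt=4 BBMmSStt=4 BBMmSsTt=8 BBMmSstt=8 BBMmssTt=4 BBMmsstt=4 BBmmSSTt=4 BBmmSStt=4 BBmmSsTt=8 BBmmSstt=8 BBmmssTt=4 BBmmsstt=4 BbMmSSTt=8 BbMmSStt=8 BbMmSsTt=16 BbMmSstt=16 BbMmssTt=8 BbMmsstt=8 BbmmSSTt=8 BbmmSStt=8 BbmmSsTt=16 BbmmSstt=16 BbmmssTt=8 Bbmmsstt=8 bbMmSSTt=4 bbMmSStt=4 bbMmSsTt=8 bbMmSstt=8 bbMmssTt=4 bbMmsstt=4 bbmmSSTt=4 bbmmSStt=4 bbmmSsTt=8 bbmmSstt=8 bbmmssTt=4 bbmmsstt=4
BBMmssTt hits 4/256; gcd=4; 4÷4/256÷4 = 1/64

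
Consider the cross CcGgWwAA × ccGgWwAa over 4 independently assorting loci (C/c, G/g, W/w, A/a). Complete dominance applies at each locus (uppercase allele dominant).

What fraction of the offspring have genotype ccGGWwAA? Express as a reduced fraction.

CcGgWwAA gametes: CGWA×2, CGwA×2, CgWA×2, CgwA×2, cGWA×2, cGwA×2, cgWA×2, cgwA×2
ccGgWwAa gametes: cGWA×2, cGWa×2, cGwA×2, cGwa×2, cgWA×2, cgWa×2, cgwA×2, cgwa×2
CcGgWwAA×ccGgWwAa grid (16·16=256): CcGGWWAA=4 CcGGWWAa=4 CcGGWwAA=8 CcGGWwAa=8 CcGGwwAA=4 CcGGwwAa=4 CcGgWWAA=8 CcGgWWAa=8 CcGgWwAA=16 CcGgWwAa=16 CcGgwwAA=8 CcGgwwAa=8 CcggWWAA=4 CcggWWAa=4 CcggWwAA=8 CcggWwAa=8 CcggwwAA=4 CcggwwAa=4 ccGGWWAA=4 ccGGWWAa=4 ccGGWwAA=8 ccGGWwAa=8 ccGGwwAA=4 ccGGwwAa=4 ccGgWWAA=8 ccGgWWAa=8 ccGgWwAA=16 ccGgWwAa=16 ccGgwwAA=8 ccGgwwAa=8 ccggWWAA=4 ccggWWAa=4 ccggWwAA=8 ccggWwAa=8 ccggwwAA=4 ccggwwAa=4
ccGGWwAA hits 8/256; gcd=8; 8÷8/256÷8 = 1/32

P(ccGGWwAA) = 1/32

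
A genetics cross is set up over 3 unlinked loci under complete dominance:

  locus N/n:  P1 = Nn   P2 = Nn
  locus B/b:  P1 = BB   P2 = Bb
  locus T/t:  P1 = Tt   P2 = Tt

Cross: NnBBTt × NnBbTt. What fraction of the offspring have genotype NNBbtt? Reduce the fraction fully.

NnBBTt gametes: NBT×2, NBt×2, nBT×2, nBt×2
NnBbTt gametes: NBT×1, NBt×1, NbT×1, Nbt×1, nBT×1, nBt×1, nbT×1, nbt×1
NnBBTt×NnBbTt grid (8·8=64): NNBBTT=2 NNBBTt=4 NNBBtt=2 NNBbTT=2 NNBbTt=4 NNBbtt=2 NnBBTT=4 NnBBTt=8 NnBBtt=4 NnBbTT=4 NnBbTt=8 NnBbtt=4 nnBBTT=2 nnBBTt=4 nnBBtt=2 nnBbTT=2 nnBbTt=4 nnBbtt=2
NNBbtt hits 2/64; gcd=2; 2÷2/64÷2 = 1/32

P(NNBbtt) = 1/32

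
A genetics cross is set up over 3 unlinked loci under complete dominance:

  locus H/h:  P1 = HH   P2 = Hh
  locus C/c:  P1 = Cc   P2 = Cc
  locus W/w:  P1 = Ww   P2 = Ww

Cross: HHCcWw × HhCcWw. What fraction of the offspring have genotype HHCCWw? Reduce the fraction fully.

P(HHCCWw) = 1/16

HHCcWw gametes: HCW×2, HCw×2, HcW×2, Hcw×2
HhCcWw gametes: HCW×1, HCw×1, HcW×1, Hcw×1, hCW×1, hCw×1, hcW×1, hcw×1
HHCcWw×HhCcWw grid (8·8=64): HHCCWW=2 HHCCWw=4 HHCCww=2 HHCcWW=4 HHCcWw=8 HHCcww=4 HHccWW=2 HHccWw=4 HHccww=2 HhCCWW=2 HhCCWw=4 HhCCww=2 HhCcWW=4 HhCcWw=8 HhCcww=4 HhccWW=2 HhccWw=4 Hhccww=2
HHCCWw hits 4/64; gcd=4; 4÷4/64÷4 = 1/16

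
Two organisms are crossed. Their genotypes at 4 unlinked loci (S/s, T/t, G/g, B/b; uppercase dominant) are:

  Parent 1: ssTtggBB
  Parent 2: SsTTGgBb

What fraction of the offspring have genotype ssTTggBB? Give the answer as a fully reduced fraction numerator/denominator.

ssTtggBB gametes: sTgB×8, stgB×8
SsTTGgBb gametes: STGB×2, STGb×2, STgB×2, STgb×2, sTGB×2, sTGb×2, sTgB×2, sTgb×2
ssTtggBB×SsTTGgBb grid (16·16=256): SsTTGgBB=16 SsTTGgBb=16 SsTTggBB=16 SsTTggBb=16 SsTtGgBB=16 SsTtGgBb=16 SsTtggBB=16 SsTtggBb=16 ssTTGgBB=16 ssTTGgBb=16 ssTTggBB=16 ssTTggBb=16 ssTtGgBB=16 ssTtGgBb=16 ssTtggBB=16 ssTtggBb=16
ssTTggBB hits 16/256; gcd=16; 16÷16/256÷16 = 1/16

P(ssTTggBB) = 1/16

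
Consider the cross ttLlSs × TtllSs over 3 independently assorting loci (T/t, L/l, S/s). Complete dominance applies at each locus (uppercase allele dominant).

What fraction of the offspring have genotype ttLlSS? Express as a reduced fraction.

ttLlSs gametes: tLS×2, tLs×2, tlS×2, tls×2
TtllSs gametes: TlS×2, Tls×2, tlS×2, tls×2
ttLlSs×TtllSs grid (8·8=64): TtLlSS=4 TtLlSs=8 TtLlss=4 TtllSS=4 TtllSs=8 Ttllss=4 ttLlSS=4 ttLlSs=8 ttLlss=4 ttllSS=4 ttllSs=8 ttllss=4
ttLlSS hits 4/64; gcd=4; 4÷4/64÷4 = 1/16

P(ttLlSS) = 1/16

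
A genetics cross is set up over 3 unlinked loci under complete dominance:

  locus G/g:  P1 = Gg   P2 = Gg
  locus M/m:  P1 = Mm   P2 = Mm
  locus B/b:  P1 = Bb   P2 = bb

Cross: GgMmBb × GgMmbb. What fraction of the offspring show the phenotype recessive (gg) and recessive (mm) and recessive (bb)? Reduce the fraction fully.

GgMmBb gametes: GMB×1, GMb×1, GmB×1, Gmb×1, gMB×1, gMb×1, gmB×1, gmb×1
GgMmbb gametes: GMb×2, Gmb×2, gMb×2, gmb×2
GgMmBb×GgMmbb grid (8·8=64): GGMMBb=2 GGMMbb=2 GGMmBb=4 GGMmbb=4 GGmmBb=2 GGmmbb=2 GgMMBb=4 GgMMbb=4 GgMmBb=8 GgMmbb=8 GgmmBb=4 Ggmmbb=4 ggMMBb=2 ggMMbb=2 ggMmBb=4 ggMmbb=4 ggmmBb=2 ggmmbb=2
gg mm bb hits 2/64; gcd=2; 2÷2/64÷2 = 1/32

P(gg mm bb) = 1/32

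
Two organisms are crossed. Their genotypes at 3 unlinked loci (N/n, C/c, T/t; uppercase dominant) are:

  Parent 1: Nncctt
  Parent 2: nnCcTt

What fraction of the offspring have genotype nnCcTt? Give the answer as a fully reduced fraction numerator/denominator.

Nncctt gametes: Nct×4, nct×4
nnCcTt gametes: nCT×2, nCt×2, ncT×2, nct×2
Nncctt×nnCcTt grid (8·8=64): NnCcTt=8 NnCctt=8 NnccTt=8 Nncctt=8 nnCcTt=8 nnCctt=8 nnccTt=8 nncctt=8
nnCcTt hits 8/64; gcd=8; 8÷8/64÷8 = 1/8

P(nnCcTt) = 1/8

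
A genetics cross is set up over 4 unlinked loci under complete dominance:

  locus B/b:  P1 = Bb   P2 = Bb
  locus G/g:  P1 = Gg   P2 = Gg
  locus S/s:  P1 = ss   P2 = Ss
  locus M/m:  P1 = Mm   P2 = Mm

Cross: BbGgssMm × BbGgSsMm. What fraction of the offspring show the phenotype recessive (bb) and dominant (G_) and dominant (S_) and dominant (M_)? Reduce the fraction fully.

BbGgssMm gametes: BGsM×2, BGsm×2, BgsM×2, Bgsm×2, bGsM×2, bGsm×2, bgsM×2, bgsm×2
BbGgSsMm gametes: BGSM×1, BGSm×1, BGsM×1, BGsm×1, BgSM×1, BgSm×1, BgsM×1, Bgsm×1, bGSM×1, bGSm×1, bGsM×1, bGsm×1, bgSM×1, bgSm×1, bgsM×1, bgsm×1
BbGgssMm×BbGgSsMm grid (16·16=256): BBGGSsMM=2 BBGGSsMm=4 BBGGSsmm=2 BBGGssMM=2 BBGGssMm=4 BBGGssmm=2 BBGgSsMM=4 BBGgSsMm=8 BBGgSsmm=4 BBGgssMM=4 BBGgssMm=8 BBGgssmm=4 BBggSsMM=2 BBggSsMm=4 BBggSsmm=2 BBggssMM=2 BBggssMm=4 BBggssmm=2 BbGGSsMM=4 BbGGSsMm=8 BbGGSsmm=4 BbGGssMM=4 BbGGssMm=8 BbGGssmm=4 BbGgSsMM=8 BbGgSsMm=16 BbGgSsmm=8 BbGgssMM=8 BbGgssMm=16 BbGgssmm=8 BbggSsMM=4 BbggSsMm=8 BbggSsmm=4 BbggssMM=4 BbggssMm=8 Bbggssmm=4 bbGGSsMM=2 bbGGSsMm=4 bbGGSsmm=2 bbGGssMM=2 bbGGssMm=4 bbGGssmm=2 bbGgSsMM=4 bbGgSsMm=8 bbGgSsmm=4 bbGgssMM=4 bbGgssMm=8 bbGgssmm=4 bbggSsMM=2 bbggSsMm=4 bbggSsmm=2 bbggssMM=2 bbggssMm=4 bbggssmm=2
bb G_ S_ M_ hits 18/256; gcd=2; 18÷2/256÷2 = 9/128

P(bb G_ S_ M_) = 9/128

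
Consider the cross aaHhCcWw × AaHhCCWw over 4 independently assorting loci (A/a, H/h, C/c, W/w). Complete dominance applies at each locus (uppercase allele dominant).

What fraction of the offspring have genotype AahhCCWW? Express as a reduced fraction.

aaHhCcWw gametes: aHCW×2, aHCw×2, aHcW×2, aHcw×2, ahCW×2, ahCw×2, ahcW×2, ahcw×2
AaHhCCWw gametes: AHCW×2, AHCw×2, AhCW×2, AhCw×2, aHCW×2, aHCw×2, ahCW×2, ahCw×2
aaHhCcWw×AaHhCCWw grid (16·16=256): AaHHCCWW=4 AaHHCCWw=8 AaHHCCww=4 AaHHCcWW=4 AaHHCcWw=8 AaHHCcww=4 AaHhCCWW=8 AaHhCCWw=16 AaHhCCww=8 AaHhCcWW=8 AaHhCcWw=16 AaHhCcww=8 AahhCCWW=4 AahhCCWw=8 AahhCCww=4 AahhCcWW=4 AahhCcWw=8 AahhCcww=4 aaHHCCWW=4 aaHHCCWw=8 aaHHCCww=4 aaHHCcWW=4 aaHHCcWw=8 aaHHCcww=4 aaHhCCWW=8 aaHhCCWw=16 aaHhCCww=8 aaHhCcWW=8 aaHhCcWw=16 aaHhCcww=8 aahhCCWW=4 aahhCCWw=8 aahhCCww=4 aahhCcWW=4 aahhCcWw=8 aahhCcww=4
AahhCCWW hits 4/256; gcd=4; 4÷4/256÷4 = 1/64

P(AahhCCWW) = 1/64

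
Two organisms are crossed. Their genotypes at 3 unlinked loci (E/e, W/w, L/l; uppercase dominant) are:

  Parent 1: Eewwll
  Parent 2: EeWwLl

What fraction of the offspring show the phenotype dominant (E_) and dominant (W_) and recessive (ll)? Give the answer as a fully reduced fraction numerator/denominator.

Eewwll gametes: Ewl×4, ewl×4
EeWwLl gametes: EWL×1, EWl×1, EwL×1, Ewl×1, eWL×1, eWl×1, ewL×1, ewl×1
Eewwll×EeWwLl grid (8·8=64): EEWwLl=4 EEWwll=4 EEwwLl=4 EEwwll=4 EeWwLl=8 EeWwll=8 EewwLl=8 Eewwll=8 eeWwLl=4 eeWwll=4 eewwLl=4 eewwll=4
E_ W_ ll hits 12/64; gcd=4; 12÷4/64÷4 = 3/16

P(E_ W_ ll) = 3/16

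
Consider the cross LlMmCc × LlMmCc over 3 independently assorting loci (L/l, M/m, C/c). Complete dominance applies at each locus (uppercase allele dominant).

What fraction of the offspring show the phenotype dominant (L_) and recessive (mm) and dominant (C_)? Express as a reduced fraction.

P(L_ mm C_) = 9/64

LlMmCc gametes: LMC×1, LMc×1, LmC×1, Lmc×1, lMC×1, lMc×1, lmC×1, lmc×1
LlMmCc gametes: LMC×1, LMc×1, LmC×1, Lmc×1, lMC×1, lMc×1, lmC×1, lmc×1
LlMmCc×LlMmCc grid (8·8=64): LLMMCC=1 LLMMCc=2 LLMMcc=1 LLMmCC=2 LLMmCc=4 LLMmcc=2 LLmmCC=1 LLmmCc=2 LLmmcc=1 LlMMCC=2 LlMMCc=4 LlMMcc=2 LlMmCC=4 LlMmCc=8 LlMmcc=4 LlmmCC=2 LlmmCc=4 Llmmcc=2 llMMCC=1 llMMCc=2 llMMcc=1 llMmCC=2 llMmCc=4 llMmcc=2 llmmCC=1 llmmCc=2 llmmcc=1
L_ mm C_ hits 9/64; gcd=1; 9÷1/64÷1 = 9/64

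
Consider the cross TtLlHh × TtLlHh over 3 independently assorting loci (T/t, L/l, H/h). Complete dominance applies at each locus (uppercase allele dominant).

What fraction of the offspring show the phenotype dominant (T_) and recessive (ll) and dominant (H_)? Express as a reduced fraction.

P(T_ ll H_) = 9/64

TtLlHh gametes: TLH×1, TLh×1, TlH×1, Tlh×1, tLH×1, tLh×1, tlH×1, tlh×1
TtLlHh gametes: TLH×1, TLh×1, TlH×1, Tlh×1, tLH×1, tLh×1, tlH×1, tlh×1
TtLlHh×TtLlHh grid (8·8=64): TTLLHH=1 TTLLHh=2 TTLLhh=1 TTLlHH=2 TTLlHh=4 TTLlhh=2 TTllHH=1 TTllHh=2 TTllhh=1 TtLLHH=2 TtLLHh=4 TtLLhh=2 TtLlHH=4 TtLlHh=8 TtLlhh=4 TtllHH=2 TtllHh=4 Ttllhh=2 ttLLHH=1 ttLLHh=2 ttLLhh=1 ttLlHH=2 ttLlHh=4 ttLlhh=2 ttllHH=1 ttllHh=2 ttllhh=1
T_ ll H_ hits 9/64; gcd=1; 9÷1/64÷1 = 9/64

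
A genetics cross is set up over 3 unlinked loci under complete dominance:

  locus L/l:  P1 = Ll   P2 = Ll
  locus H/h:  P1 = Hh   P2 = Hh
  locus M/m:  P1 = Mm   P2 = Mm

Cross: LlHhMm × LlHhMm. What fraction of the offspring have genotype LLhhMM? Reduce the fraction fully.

LlHhMm gametes: LHM×1, LHm×1, LhM×1, Lhm×1, lHM×1, lHm×1, lhM×1, lhm×1
LlHhMm gametes: LHM×1, LHm×1, LhM×1, Lhm×1, lHM×1, lHm×1, lhM×1, lhm×1
LlHhMm×LlHhMm grid (8·8=64): LLHHMM=1 LLHHMm=2 LLHHmm=1 LLHhMM=2 LLHhMm=4 LLHhmm=2 LLhhMM=1 LLhhMm=2 LLhhmm=1 LlHHMM=2 LlHHMm=4 LlHHmm=2 LlHhMM=4 LlHhMm=8 LlHhmm=4 LlhhMM=2 LlhhMm=4 Llhhmm=2 llHHMM=1 llHHMm=2 llHHmm=1 llHhMM=2 llHhMm=4 llHhmm=2 llhhMM=1 llhhMm=2 llhhmm=1
LLhhMM hits 1/64; gcd=1; 1÷1/64÷1 = 1/64

P(LLhhMM) = 1/64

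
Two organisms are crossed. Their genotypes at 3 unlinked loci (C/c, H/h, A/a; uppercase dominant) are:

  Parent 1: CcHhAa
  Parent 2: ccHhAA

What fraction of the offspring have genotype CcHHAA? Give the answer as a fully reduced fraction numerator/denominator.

CcHhAa gametes: CHA×1, CHa×1, ChA×1, Cha×1, cHA×1, cHa×1, chA×1, cha×1
ccHhAA gametes: cHA×4, chA×4
CcHhAa×ccHhAA grid (8·8=64): CcHHAA=4 CcHHAa=4 CcHhAA=8 CcHhAa=8 CchhAA=4 CchhAa=4 ccHHAA=4 ccHHAa=4 ccHhAA=8 ccHhAa=8 cchhAA=4 cchhAa=4
CcHHAA hits 4/64; gcd=4; 4÷4/64÷4 = 1/16

P(CcHHAA) = 1/16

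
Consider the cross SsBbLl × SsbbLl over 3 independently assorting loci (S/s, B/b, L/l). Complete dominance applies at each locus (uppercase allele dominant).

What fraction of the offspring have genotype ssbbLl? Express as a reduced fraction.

SsBbLl gametes: SBL×1, SBl×1, SbL×1, Sbl×1, sBL×1, sBl×1, sbL×1, sbl×1
SsbbLl gametes: SbL×2, Sbl×2, sbL×2, sbl×2
SsBbLl×SsbbLl grid (8·8=64): SSBbLL=2 SSBbLl=4 SSBbll=2 SSbbLL=2 SSbbLl=4 SSbbll=2 SsBbLL=4 SsBbLl=8 SsBbll=4 SsbbLL=4 SsbbLl=8 Ssbbll=4 ssBbLL=2 ssBbLl=4 ssBbll=2 ssbbLL=2 ssbbLl=4 ssbbll=2
ssbbLl hits 4/64; gcd=4; 4÷4/64÷4 = 1/16

P(ssbbLl) = 1/16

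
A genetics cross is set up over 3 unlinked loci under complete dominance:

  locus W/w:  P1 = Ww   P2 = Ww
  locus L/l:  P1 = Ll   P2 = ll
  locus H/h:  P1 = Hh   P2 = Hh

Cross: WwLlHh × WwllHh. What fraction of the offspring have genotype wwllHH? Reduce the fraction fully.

P(wwllHH) = 1/32

WwLlHh gametes: WLH×1, WLh×1, WlH×1, Wlh×1, wLH×1, wLh×1, wlH×1, wlh×1
WwllHh gametes: WlH×2, Wlh×2, wlH×2, wlh×2
WwLlHh×WwllHh grid (8·8=64): WWLlHH=2 WWLlHh=4 WWLlhh=2 WWllHH=2 WWllHh=4 WWllhh=2 WwLlHH=4 WwLlHh=8 WwLlhh=4 WwllHH=4 WwllHh=8 Wwllhh=4 wwLlHH=2 wwLlHh=4 wwLlhh=2 wwllHH=2 wwllHh=4 wwllhh=2
wwllHH hits 2/64; gcd=2; 2÷2/64÷2 = 1/32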